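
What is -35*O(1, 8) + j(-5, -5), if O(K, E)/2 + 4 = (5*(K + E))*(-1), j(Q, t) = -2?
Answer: 3428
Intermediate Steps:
O(K, E) = -8 - 10*E - 10*K (O(K, E) = -8 + 2*((5*(K + E))*(-1)) = -8 + 2*((5*(E + K))*(-1)) = -8 + 2*((5*E + 5*K)*(-1)) = -8 + 2*(-5*E - 5*K) = -8 + (-10*E - 10*K) = -8 - 10*E - 10*K)
-35*O(1, 8) + j(-5, -5) = -35*(-8 - 10*8 - 10*1) - 2 = -35*(-8 - 80 - 10) - 2 = -35*(-98) - 2 = 3430 - 2 = 3428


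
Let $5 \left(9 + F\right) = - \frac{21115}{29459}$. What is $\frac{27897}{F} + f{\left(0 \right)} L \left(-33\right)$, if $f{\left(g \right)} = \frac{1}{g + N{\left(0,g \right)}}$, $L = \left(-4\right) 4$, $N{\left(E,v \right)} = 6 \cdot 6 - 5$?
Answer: $- \frac{25334130501}{8349974} \approx -3034.0$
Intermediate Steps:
$N{\left(E,v \right)} = 31$ ($N{\left(E,v \right)} = 36 - 5 = 31$)
$F = - \frac{269354}{29459}$ ($F = -9 + \frac{\left(-21115\right) \frac{1}{29459}}{5} = -9 + \frac{1}{5} \left(- \frac{21115}{29459}\right) = -9 - \frac{4223}{29459} = - \frac{269354}{29459} \approx -9.1434$)
$L = -16$
$f{\left(g \right)} = \frac{1}{31 + g}$ ($f{\left(g \right)} = \frac{1}{g + 31} = \frac{1}{31 + g}$)
$\frac{27897}{F} + f{\left(0 \right)} L \left(-33\right) = \frac{27897}{- \frac{269354}{29459}} + \frac{1}{31 + 0} \left(-16\right) \left(-33\right) = 27897 \left(- \frac{29459}{269354}\right) + \frac{1}{31} \left(-16\right) \left(-33\right) = - \frac{821817723}{269354} + \frac{1}{31} \left(-16\right) \left(-33\right) = - \frac{821817723}{269354} - - \frac{528}{31} = - \frac{821817723}{269354} + \frac{528}{31} = - \frac{25334130501}{8349974}$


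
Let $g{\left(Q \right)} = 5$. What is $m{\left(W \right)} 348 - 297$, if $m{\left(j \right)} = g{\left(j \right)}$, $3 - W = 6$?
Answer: $1443$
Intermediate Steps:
$W = -3$ ($W = 3 - 6 = -3$)
$m{\left(j \right)} = 5$
$m{\left(W \right)} 348 - 297 = 5 \cdot 348 - 297 = 1740 - 297 = 1443$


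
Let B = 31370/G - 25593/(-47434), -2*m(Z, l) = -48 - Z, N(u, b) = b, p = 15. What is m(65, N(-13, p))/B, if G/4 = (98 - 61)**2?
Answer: 99160777/11001026 ≈ 9.0138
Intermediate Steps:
m(Z, l) = 24 + Z/2 (m(Z, l) = -(-48 - Z)/2 = 24 + Z/2)
G = 5476 (G = 4*(98 - 61)**2 = 4*37**2 = 4*1369 = 5476)
B = 5500513/877529 (B = 31370/5476 - 25593/(-47434) = 31370*(1/5476) - 25593*(-1/47434) = 15685/2738 + 25593/47434 = 5500513/877529 ≈ 6.2682)
m(65, N(-13, p))/B = (24 + (1/2)*65)/(5500513/877529) = (24 + 65/2)*(877529/5500513) = (113/2)*(877529/5500513) = 99160777/11001026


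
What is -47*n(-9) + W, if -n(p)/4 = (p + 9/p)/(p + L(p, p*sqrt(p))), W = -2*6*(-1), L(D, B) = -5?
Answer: 1024/7 ≈ 146.29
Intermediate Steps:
W = 12 (W = -12*(-1) = 12)
n(p) = -4*(p + 9/p)/(-5 + p) (n(p) = -4*(p + 9/p)/(p - 5) = -4*(p + 9/p)/(-5 + p))
-47*n(-9) + W = -188*(-9 - 1*(-9)**2)/((-9)*(-5 - 9)) + 12 = -188*(-1)*(-9 - 1*81)/(9*(-14)) + 12 = -188*(-1)*(-1)*(-9 - 81)/(9*14) + 12 = -188*(-1)*(-1)*(-90)/(9*14) + 12 = -47*(-20/7) + 12 = 940/7 + 12 = 1024/7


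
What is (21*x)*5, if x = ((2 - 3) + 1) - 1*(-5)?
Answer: 525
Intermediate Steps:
x = 5 (x = (-1 + 1) + 5 = 0 + 5 = 5)
(21*x)*5 = (21*5)*5 = 105*5 = 525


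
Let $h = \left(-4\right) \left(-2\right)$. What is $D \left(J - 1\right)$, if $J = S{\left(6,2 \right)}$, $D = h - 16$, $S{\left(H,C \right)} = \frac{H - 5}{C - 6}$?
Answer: $10$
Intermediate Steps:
$h = 8$
$S{\left(H,C \right)} = \frac{-5 + H}{-6 + C}$
$D = -8$ ($D = 8 - 16 = -8$)
$J = - \frac{1}{4}$ ($J = \frac{-5 + 6}{-6 + 2} = \frac{1}{-4} \cdot 1 = \left(- \frac{1}{4}\right) 1 = - \frac{1}{4} \approx -0.25$)
$D \left(J - 1\right) = - 8 \left(- \frac{1}{4} - 1\right) = \left(-8\right) \left(- \frac{5}{4}\right) = 10$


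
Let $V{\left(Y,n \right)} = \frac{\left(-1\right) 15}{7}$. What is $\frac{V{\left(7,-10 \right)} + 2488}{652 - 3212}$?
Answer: $- \frac{17401}{17920} \approx -0.97104$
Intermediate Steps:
$V{\left(Y,n \right)} = - \frac{15}{7}$ ($V{\left(Y,n \right)} = \left(-15\right) \frac{1}{7} = - \frac{15}{7}$)
$\frac{V{\left(7,-10 \right)} + 2488}{652 - 3212} = \frac{- \frac{15}{7} + 2488}{652 - 3212} = \frac{17401}{7 \left(-2560\right)} = \frac{17401}{7} \left(- \frac{1}{2560}\right) = - \frac{17401}{17920}$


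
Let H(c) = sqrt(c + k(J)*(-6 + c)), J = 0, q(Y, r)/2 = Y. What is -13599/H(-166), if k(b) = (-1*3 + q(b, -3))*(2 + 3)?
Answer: -13599*sqrt(2414)/2414 ≈ -276.78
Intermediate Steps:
q(Y, r) = 2*Y
k(b) = -15 + 10*b (k(b) = (-1*3 + 2*b)*(2 + 3) = (-3 + 2*b)*5 = -15 + 10*b)
H(c) = sqrt(90 - 14*c) (H(c) = sqrt(c + (-15 + 10*0)*(-6 + c)) = sqrt(c + (-15 + 0)*(-6 + c)) = sqrt(c - 15*(-6 + c)) = sqrt(c + (90 - 15*c)) = sqrt(90 - 14*c))
-13599/H(-166) = -13599/sqrt(90 - 14*(-166)) = -13599/sqrt(90 + 2324) = -13599*sqrt(2414)/2414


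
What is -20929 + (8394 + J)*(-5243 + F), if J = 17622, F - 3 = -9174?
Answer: -375015553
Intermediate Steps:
F = -9171 (F = 3 - 9174 = -9171)
-20929 + (8394 + J)*(-5243 + F) = -20929 + (8394 + 17622)*(-5243 - 9171) = -20929 + 26016*(-14414) = -20929 - 374994624 = -375015553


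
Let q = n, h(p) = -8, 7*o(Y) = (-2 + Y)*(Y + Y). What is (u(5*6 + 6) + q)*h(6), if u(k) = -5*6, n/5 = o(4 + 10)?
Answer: -1680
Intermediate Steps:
o(Y) = 2*Y*(-2 + Y)/7 (o(Y) = ((-2 + Y)*(Y + Y))/7 = ((-2 + Y)*(2*Y))/7 = (2*Y*(-2 + Y))/7 = 2*Y*(-2 + Y)/7)
n = 240 (n = 5*(2*(4 + 10)*(-2 + (4 + 10))/7) = 5*((2/7)*14*(-2 + 14)) = 5*((2/7)*14*12) = 5*48 = 240)
u(k) = -30
q = 240
(u(5*6 + 6) + q)*h(6) = (-30 + 240)*(-8) = 210*(-8) = -1680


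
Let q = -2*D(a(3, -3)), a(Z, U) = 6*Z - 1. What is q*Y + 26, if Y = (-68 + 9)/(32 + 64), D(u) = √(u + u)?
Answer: 26 + 59*√34/48 ≈ 33.167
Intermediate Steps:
a(Z, U) = -1 + 6*Z
D(u) = √2*√u (D(u) = √(2*u) = √2*√u)
Y = -59/96 ≈ -0.61458
q = -2*√34 (q = -2*√2*√(-1 + 6*3) = -2*√2*√(-1 + 18) = -2*√2*√17 = -2*√34 ≈ -11.662)
q*Y + 26 = -2*√34*(-59/96) + 26 = 59*√34/48 + 26 = 26 + 59*√34/48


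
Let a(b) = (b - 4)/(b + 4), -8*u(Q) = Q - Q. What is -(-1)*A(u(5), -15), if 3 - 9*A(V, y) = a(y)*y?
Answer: 106/33 ≈ 3.2121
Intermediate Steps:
u(Q) = 0 (u(Q) = -(Q - Q)/8 = -1/8*0 = 0)
a(b) = (-4 + b)/(4 + b)
A(V, y) = 1/3 - y*(-4 + y)/(9*(4 + y)) (A(V, y) = 1/3 - (-4 + y)/(4 + y)*y/9 = 1/3 - y*(-4 + y)/(9*(4 + y)))
-(-1)*A(u(5), -15) = -(-1)*(12 - 1*(-15)**2 + 7*(-15))/(9*(4 - 15)) = -(-1)*(1/9)*(12 - 1*225 - 105)/(-11) = -(-1)*(1/9)*(-1/11)*(12 - 225 - 105) = -(-1)*(1/9)*(-1/11)*(-318) = -(-1)*106/33 = -1*(-106/33) = 106/33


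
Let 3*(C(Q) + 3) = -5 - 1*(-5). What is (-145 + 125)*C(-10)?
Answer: 60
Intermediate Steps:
C(Q) = -3 (C(Q) = -3 + (-5 - 1*(-5))/3 = -3 + (-5 + 5)/3 = -3 + (⅓)*0 = -3 + 0 = -3)
(-145 + 125)*C(-10) = (-145 + 125)*(-3) = -20*(-3) = 60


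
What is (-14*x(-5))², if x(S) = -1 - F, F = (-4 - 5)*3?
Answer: 132496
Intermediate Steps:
F = -27 (F = -9*3 = -27)
x(S) = 26 (x(S) = -1 - 1*(-27) = -1 + 27 = 26)
(-14*x(-5))² = (-14*26)² = (-364)² = 132496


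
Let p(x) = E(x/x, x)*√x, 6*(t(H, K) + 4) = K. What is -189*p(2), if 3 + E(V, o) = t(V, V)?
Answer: 2583*√2/2 ≈ 1826.5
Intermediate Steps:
t(H, K) = -4 + K/6
E(V, o) = -7 + V/6 (E(V, o) = -3 + (-4 + V/6) = -7 + V/6)
p(x) = -41*√x/6 (p(x) = (-7 + (x/x)/6)*√x = (-7 + (⅙)*1)*√x = (-7 + ⅙)*√x = -41*√x/6)
-189*p(2) = -(-2583)*√2/2 = 2583*√2/2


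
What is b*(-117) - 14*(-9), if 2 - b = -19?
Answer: -2331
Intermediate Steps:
b = 21 (b = 2 - 1*(-19) = 2 + 19 = 21)
b*(-117) - 14*(-9) = 21*(-117) - 14*(-9) = -2457 + 126 = -2331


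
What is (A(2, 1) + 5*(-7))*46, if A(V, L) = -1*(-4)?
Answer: -1426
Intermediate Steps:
A(V, L) = 4
(A(2, 1) + 5*(-7))*46 = (4 + 5*(-7))*46 = (4 - 35)*46 = -31*46 = -1426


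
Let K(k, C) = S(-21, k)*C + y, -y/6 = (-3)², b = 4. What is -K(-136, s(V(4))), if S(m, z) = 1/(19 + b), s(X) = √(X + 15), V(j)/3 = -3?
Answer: 54 - √6/23 ≈ 53.893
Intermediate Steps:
V(j) = -9 (V(j) = 3*(-3) = -9)
y = -54 (y = -6*(-3)² = -6*9 = -54)
s(X) = √(15 + X)
S(m, z) = 1/23 (S(m, z) = 1/(19 + 4) = 1/23)
K(k, C) = -54 + C/23 (K(k, C) = C/23 - 54 = -54 + C/23)
-K(-136, s(V(4))) = -(-54 + √(15 - 9)/23) = -(-54 + √6/23) = 54 - √6/23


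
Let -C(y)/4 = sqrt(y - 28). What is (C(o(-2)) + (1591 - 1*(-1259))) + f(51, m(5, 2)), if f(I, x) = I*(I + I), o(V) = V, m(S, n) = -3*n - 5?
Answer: 8052 - 4*I*sqrt(30) ≈ 8052.0 - 21.909*I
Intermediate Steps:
m(S, n) = -5 - 3*n
C(y) = -4*sqrt(-28 + y) (C(y) = -4*sqrt(y - 28) = -4*sqrt(-28 + y))
f(I, x) = 2*I**2 (f(I, x) = I*(2*I) = 2*I**2)
(C(o(-2)) + (1591 - 1*(-1259))) + f(51, m(5, 2)) = (-4*sqrt(-28 - 2) + (1591 - 1*(-1259))) + 2*51**2 = (-4*I*sqrt(30) + (1591 + 1259)) + 2*2601 = (-4*I*sqrt(30) + 2850) + 5202 = (2850 - 4*I*sqrt(30)) + 5202 = 8052 - 4*I*sqrt(30)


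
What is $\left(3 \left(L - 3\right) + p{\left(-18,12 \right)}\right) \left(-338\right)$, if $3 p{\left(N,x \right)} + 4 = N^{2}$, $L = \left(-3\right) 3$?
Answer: $- \frac{71656}{3} \approx -23885.0$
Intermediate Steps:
$L = -9$
$p{\left(N,x \right)} = - \frac{4}{3} + \frac{N^{2}}{3}$
$\left(3 \left(L - 3\right) + p{\left(-18,12 \right)}\right) \left(-338\right) = \left(3 \left(-9 - 3\right) - \left(\frac{4}{3} - \frac{\left(-18\right)^{2}}{3}\right)\right) \left(-338\right) = \left(3 \left(-12\right) + \left(- \frac{4}{3} + \frac{1}{3} \cdot 324\right)\right) \left(-338\right) = \left(-36 + \left(- \frac{4}{3} + 108\right)\right) \left(-338\right) = \left(-36 + \frac{320}{3}\right) \left(-338\right) = \frac{212}{3} \left(-338\right) = - \frac{71656}{3}$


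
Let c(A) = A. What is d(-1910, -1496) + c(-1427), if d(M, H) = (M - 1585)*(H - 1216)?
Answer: 9477013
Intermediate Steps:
d(M, H) = (-1585 + M)*(-1216 + H)
d(-1910, -1496) + c(-1427) = (1927360 - 1585*(-1496) - 1216*(-1910) - 1496*(-1910)) - 1427 = (1927360 + 2371160 + 2322560 + 2857360) - 1427 = 9478440 - 1427 = 9477013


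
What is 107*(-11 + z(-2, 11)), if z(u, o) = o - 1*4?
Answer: -428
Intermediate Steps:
z(u, o) = -4 + o (z(u, o) = o - 4 = -4 + o)
107*(-11 + z(-2, 11)) = 107*(-11 + (-4 + 11)) = 107*(-11 + 7) = 107*(-4) = -428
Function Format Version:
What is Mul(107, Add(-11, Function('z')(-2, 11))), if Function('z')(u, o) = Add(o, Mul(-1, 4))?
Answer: -428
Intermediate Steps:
Function('z')(u, o) = Add(-4, o) (Function('z')(u, o) = Add(o, -4) = Add(-4, o))
Mul(107, Add(-11, Function('z')(-2, 11))) = Mul(107, Add(-11, Add(-4, 11))) = Mul(107, Add(-11, 7)) = Mul(107, -4) = -428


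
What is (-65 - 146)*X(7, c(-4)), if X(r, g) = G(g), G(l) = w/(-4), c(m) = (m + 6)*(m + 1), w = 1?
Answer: 211/4 ≈ 52.750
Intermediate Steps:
c(m) = (1 + m)*(6 + m) (c(m) = (6 + m)*(1 + m) = (1 + m)*(6 + m))
G(l) = -¼ (G(l) = 1/(-4) = 1*(-¼) = -¼)
X(r, g) = -¼
(-65 - 146)*X(7, c(-4)) = (-65 - 146)*(-¼) = -211*(-¼) = 211/4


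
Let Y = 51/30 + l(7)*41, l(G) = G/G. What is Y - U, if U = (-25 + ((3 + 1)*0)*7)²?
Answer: -5823/10 ≈ -582.30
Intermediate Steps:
l(G) = 1
U = 625 (U = (-25 + (4*0)*7)² = (-25 + 0*7)² = (-25 + 0)² = (-25)² = 625)
Y = 427/10 (Y = 51/30 + 1*41 = 51*(1/30) + 41 = 17/10 + 41 = 427/10 ≈ 42.700)
Y - U = 427/10 - 1*625 = 427/10 - 625 = -5823/10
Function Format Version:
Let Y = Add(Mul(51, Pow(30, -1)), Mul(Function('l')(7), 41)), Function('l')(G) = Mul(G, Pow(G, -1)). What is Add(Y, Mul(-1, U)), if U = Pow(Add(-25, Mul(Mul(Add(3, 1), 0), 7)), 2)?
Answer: Rational(-5823, 10) ≈ -582.30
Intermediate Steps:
Function('l')(G) = 1
U = 625 (U = Pow(Add(-25, Mul(Mul(4, 0), 7)), 2) = Pow(Add(-25, Mul(0, 7)), 2) = Pow(Add(-25, 0), 2) = Pow(-25, 2) = 625)
Y = Rational(427, 10) (Y = Add(Mul(51, Pow(30, -1)), Mul(1, 41)) = Add(Mul(51, Rational(1, 30)), 41) = Add(Rational(17, 10), 41) = Rational(427, 10) ≈ 42.700)
Add(Y, Mul(-1, U)) = Add(Rational(427, 10), Mul(-1, 625)) = Add(Rational(427, 10), -625) = Rational(-5823, 10)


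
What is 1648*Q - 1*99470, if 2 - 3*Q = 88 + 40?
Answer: -168686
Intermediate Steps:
Q = -42 (Q = ⅔ - (88 + 40)/3 = ⅔ - ⅓*128 = ⅔ - 128/3 = -42)
1648*Q - 1*99470 = 1648*(-42) - 1*99470 = -69216 - 99470 = -168686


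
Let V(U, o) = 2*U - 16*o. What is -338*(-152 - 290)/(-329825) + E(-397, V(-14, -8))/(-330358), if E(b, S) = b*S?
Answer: -18130055634/54480163675 ≈ -0.33278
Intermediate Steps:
V(U, o) = -16*o + 2*U
E(b, S) = S*b
-338*(-152 - 290)/(-329825) + E(-397, V(-14, -8))/(-330358) = -338*(-152 - 290)/(-329825) + ((-16*(-8) + 2*(-14))*(-397))/(-330358) = -338*(-442)*(-1/329825) + ((128 - 28)*(-397))*(-1/330358) = 149396*(-1/329825) + (100*(-397))*(-1/330358) = -149396/329825 - 39700*(-1/330358) = -149396/329825 + 19850/165179 = -18130055634/54480163675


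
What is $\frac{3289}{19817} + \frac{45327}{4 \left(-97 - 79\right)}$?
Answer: $- \frac{895929703}{13951168} \approx -64.219$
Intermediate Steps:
$\frac{3289}{19817} + \frac{45327}{4 \left(-97 - 79\right)} = 3289 \cdot \frac{1}{19817} + \frac{45327}{4 \left(-176\right)} = \frac{3289}{19817} + \frac{45327}{-704} = \frac{3289}{19817} + 45327 \left(- \frac{1}{704}\right) = \frac{3289}{19817} - \frac{45327}{704} = - \frac{895929703}{13951168}$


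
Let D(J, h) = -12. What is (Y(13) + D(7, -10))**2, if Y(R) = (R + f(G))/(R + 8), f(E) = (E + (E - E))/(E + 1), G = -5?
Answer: 100489/784 ≈ 128.17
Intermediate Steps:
f(E) = E/(1 + E) (f(E) = (E + 0)/(1 + E) = E/(1 + E))
Y(R) = (5/4 + R)/(8 + R) (Y(R) = (R - 5/(1 - 5))/(R + 8) = (R - 5/(-4))/(8 + R) = (R - 5*(-1/4))/(8 + R) = (R + 5/4)/(8 + R) = (5/4 + R)/(8 + R))
(Y(13) + D(7, -10))**2 = ((5/4 + 13)/(8 + 13) - 12)**2 = ((57/4)/21 - 12)**2 = ((1/21)*(57/4) - 12)**2 = (19/28 - 12)**2 = (-317/28)**2 = 100489/784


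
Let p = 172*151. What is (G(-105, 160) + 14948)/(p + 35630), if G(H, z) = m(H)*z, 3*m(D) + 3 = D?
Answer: 4594/30801 ≈ 0.14915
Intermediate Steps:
p = 25972
m(D) = -1 + D/3
G(H, z) = z*(-1 + H/3) (G(H, z) = (-1 + H/3)*z = z*(-1 + H/3))
(G(-105, 160) + 14948)/(p + 35630) = ((1/3)*160*(-3 - 105) + 14948)/(25972 + 35630) = ((1/3)*160*(-108) + 14948)/61602 = (-5760 + 14948)*(1/61602) = 9188*(1/61602) = 4594/30801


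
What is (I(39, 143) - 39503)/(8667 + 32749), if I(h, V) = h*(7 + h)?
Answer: -37709/41416 ≈ -0.91049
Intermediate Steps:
(I(39, 143) - 39503)/(8667 + 32749) = (39*(7 + 39) - 39503)/(8667 + 32749) = (39*46 - 39503)/41416 = (1794 - 39503)*(1/41416) = -37709*1/41416 = -37709/41416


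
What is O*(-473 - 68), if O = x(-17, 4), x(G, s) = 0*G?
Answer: 0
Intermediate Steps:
x(G, s) = 0
O = 0
O*(-473 - 68) = 0*(-473 - 68) = 0*(-541) = 0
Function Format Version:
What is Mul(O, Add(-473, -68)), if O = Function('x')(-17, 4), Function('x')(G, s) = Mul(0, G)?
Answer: 0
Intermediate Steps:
Function('x')(G, s) = 0
O = 0
Mul(O, Add(-473, -68)) = Mul(0, Add(-473, -68)) = Mul(0, -541) = 0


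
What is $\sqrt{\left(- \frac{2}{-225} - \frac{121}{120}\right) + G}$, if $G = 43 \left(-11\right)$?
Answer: $\frac{i \sqrt{1706398}}{60} \approx 21.772 i$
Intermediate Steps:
$G = -473$
$\sqrt{\left(- \frac{2}{-225} - \frac{121}{120}\right) + G} = \sqrt{\left(- \frac{2}{-225} - \frac{121}{120}\right) - 473} = \sqrt{\left(\left(-2\right) \left(- \frac{1}{225}\right) - \frac{121}{120}\right) - 473} = \sqrt{\left(\frac{2}{225} - \frac{121}{120}\right) - 473} = \sqrt{- \frac{1799}{1800} - 473} = \sqrt{- \frac{853199}{1800}} = \frac{i \sqrt{1706398}}{60}$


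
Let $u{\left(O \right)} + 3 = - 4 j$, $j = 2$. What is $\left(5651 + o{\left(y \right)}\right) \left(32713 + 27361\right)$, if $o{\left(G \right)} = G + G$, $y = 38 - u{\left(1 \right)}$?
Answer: $345365426$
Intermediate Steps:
$u{\left(O \right)} = -11$ ($u{\left(O \right)} = -3 - 8 = -11$)
$y = 49$ ($y = 38 - -11 = 38 + 11 = 49$)
$o{\left(G \right)} = 2 G$
$\left(5651 + o{\left(y \right)}\right) \left(32713 + 27361\right) = \left(5651 + 2 \cdot 49\right) \left(32713 + 27361\right) = \left(5651 + 98\right) 60074 = 5749 \cdot 60074 = 345365426$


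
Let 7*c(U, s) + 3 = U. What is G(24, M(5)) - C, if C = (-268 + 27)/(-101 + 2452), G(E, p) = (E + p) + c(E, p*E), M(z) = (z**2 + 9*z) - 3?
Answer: 221235/2351 ≈ 94.103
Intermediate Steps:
c(U, s) = -3/7 + U/7
M(z) = -3 + z**2 + 9*z
G(E, p) = -3/7 + p + 8*E/7 (G(E, p) = (E + p) + (-3/7 + E/7) = -3/7 + p + 8*E/7)
C = -241/2351 ≈ -0.10251
G(24, M(5)) - C = (-3/7 + (-3 + 5**2 + 9*5) + (8/7)*24) - 1*(-241/2351) = (-3/7 + (-3 + 25 + 45) + 192/7) + 241/2351 = (-3/7 + 67 + 192/7) + 241/2351 = 94 + 241/2351 = 221235/2351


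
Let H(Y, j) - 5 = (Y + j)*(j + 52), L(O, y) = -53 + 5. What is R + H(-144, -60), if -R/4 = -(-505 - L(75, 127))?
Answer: -191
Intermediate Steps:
L(O, y) = -48
H(Y, j) = 5 + (52 + j)*(Y + j) (H(Y, j) = 5 + (Y + j)*(j + 52) = 5 + (Y + j)*(52 + j) = 5 + (52 + j)*(Y + j))
R = -1828 (R = -(-4)*(-505 - 1*(-48)) = -(-4)*(-505 + 48) = -(-4)*(-457) = -4*457 = -1828)
R + H(-144, -60) = -1828 + (5 + (-60)² + 52*(-144) + 52*(-60) - 144*(-60)) = -1828 + (5 + 3600 - 7488 - 3120 + 8640) = -1828 + 1637 = -191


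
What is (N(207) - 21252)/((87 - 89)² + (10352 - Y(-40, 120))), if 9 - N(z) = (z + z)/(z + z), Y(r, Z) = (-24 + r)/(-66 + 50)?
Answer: -5311/2588 ≈ -2.0522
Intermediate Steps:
Y(r, Z) = 3/2 - r/16 (Y(r, Z) = (-24 + r)/(-16) = (-24 + r)*(-1/16) = 3/2 - r/16)
N(z) = 8 (N(z) = 9 - (z + z)/(z + z) = 9 - 2*z/(2*z) = 9 - 2*z*1/(2*z) = 9 - 1*1 = 9 - 1 = 8)
(N(207) - 21252)/((87 - 89)² + (10352 - Y(-40, 120))) = (8 - 21252)/((87 - 89)² + (10352 - (3/2 - 1/16*(-40)))) = -21244/((-2)² + (10352 - (3/2 + 5/2))) = -21244/(4 + (10352 - 1*4)) = -21244/(4 + (10352 - 4)) = -21244/(4 + 10348) = -21244/10352 = -21244*1/10352 = -5311/2588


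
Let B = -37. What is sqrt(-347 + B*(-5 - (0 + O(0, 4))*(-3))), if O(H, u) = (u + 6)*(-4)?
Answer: sqrt(4278) ≈ 65.406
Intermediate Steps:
O(H, u) = -24 - 4*u (O(H, u) = (6 + u)*(-4) = -24 - 4*u)
sqrt(-347 + B*(-5 - (0 + O(0, 4))*(-3))) = sqrt(-347 - 37*(-5 - (0 + (-24 - 4*4))*(-3))) = sqrt(-347 - 37*(-5 - (0 + (-24 - 16))*(-3))) = sqrt(-347 - 37*(-5 - (0 - 40)*(-3))) = sqrt(-347 - 37*(-5 - (-40)*(-3))) = sqrt(-347 - 37*(-5 - 1*120)) = sqrt(-347 - 37*(-5 - 120)) = sqrt(-347 - 37*(-125)) = sqrt(-347 + 4625) = sqrt(4278)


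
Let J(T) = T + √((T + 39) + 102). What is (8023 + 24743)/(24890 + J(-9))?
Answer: 815250846/619064029 - 65532*√33/619064029 ≈ 1.3163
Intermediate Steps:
J(T) = T + √(141 + T) (J(T) = T + √((39 + T) + 102) = T + √(141 + T))
(8023 + 24743)/(24890 + J(-9)) = (8023 + 24743)/(24890 + (-9 + √(141 - 9))) = 32766/(24890 + (-9 + √132)) = 32766/(24890 + (-9 + 2*√33)) = 32766/(24881 + 2*√33)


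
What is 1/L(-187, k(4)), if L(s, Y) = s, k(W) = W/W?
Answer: -1/187 ≈ -0.0053476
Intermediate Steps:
k(W) = 1
1/L(-187, k(4)) = 1/(-187) = -1/187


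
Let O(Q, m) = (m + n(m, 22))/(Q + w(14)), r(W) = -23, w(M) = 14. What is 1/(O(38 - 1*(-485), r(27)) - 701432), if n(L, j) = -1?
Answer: -179/125556336 ≈ -1.4257e-6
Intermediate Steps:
O(Q, m) = (-1 + m)/(14 + Q) (O(Q, m) = (m - 1)/(Q + 14) = (-1 + m)/(14 + Q))
1/(O(38 - 1*(-485), r(27)) - 701432) = 1/((-1 - 23)/(14 + (38 - 1*(-485))) - 701432) = 1/(-24/(14 + (38 + 485)) - 701432) = 1/(-24/(14 + 523) - 701432) = 1/(-24/537 - 701432) = 1/((1/537)*(-24) - 701432) = 1/(-8/179 - 701432) = 1/(-125556336/179) = -179/125556336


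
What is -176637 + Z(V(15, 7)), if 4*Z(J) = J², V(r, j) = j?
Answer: -706499/4 ≈ -1.7662e+5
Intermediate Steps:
Z(J) = J²/4
-176637 + Z(V(15, 7)) = -176637 + (¼)*7² = -176637 + (¼)*49 = -176637 + 49/4 = -706499/4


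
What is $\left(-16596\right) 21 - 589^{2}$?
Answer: $-695437$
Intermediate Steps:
$\left(-16596\right) 21 - 589^{2} = -348516 - 346921 = -695437$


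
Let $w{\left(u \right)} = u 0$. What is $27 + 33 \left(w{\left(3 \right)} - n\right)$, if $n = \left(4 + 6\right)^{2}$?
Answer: $-3273$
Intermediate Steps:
$w{\left(u \right)} = 0$
$n = 100$ ($n = 10^{2} = 100$)
$27 + 33 \left(w{\left(3 \right)} - n\right) = 27 + 33 \left(0 - 100\right) = 27 + 33 \left(-100\right) = 27 - 3300 = -3273$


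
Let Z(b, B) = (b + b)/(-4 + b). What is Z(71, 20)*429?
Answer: 60918/67 ≈ 909.22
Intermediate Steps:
Z(b, B) = 2*b/(-4 + b) (Z(b, B) = (2*b)/(-4 + b) = 2*b/(-4 + b))
Z(71, 20)*429 = (2*71/(-4 + 71))*429 = (2*71/67)*429 = (2*71*(1/67))*429 = (142/67)*429 = 60918/67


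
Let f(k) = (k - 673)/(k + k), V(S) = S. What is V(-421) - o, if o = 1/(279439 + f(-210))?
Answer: -49410776143/117365263 ≈ -421.00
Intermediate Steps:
f(k) = (-673 + k)/(2*k) (f(k) = (-673 + k)/((2*k)) = (-673 + k)*(1/(2*k)) = (-673 + k)/(2*k))
o = 420/117365263 (o = 1/(279439 + (½)*(-673 - 210)/(-210)) = 1/(279439 + (½)*(-1/210)*(-883)) = 1/(279439 + 883/420) = 1/(117365263/420) = 420/117365263 ≈ 3.5786e-6)
V(-421) - o = -421 - 1*420/117365263 = -421 - 420/117365263 = -49410776143/117365263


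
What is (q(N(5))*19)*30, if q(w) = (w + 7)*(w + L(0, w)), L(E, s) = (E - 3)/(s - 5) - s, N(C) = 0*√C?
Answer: 2394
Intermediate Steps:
N(C) = 0
L(E, s) = -s + (-3 + E)/(-5 + s) (L(E, s) = (-3 + E)/(-5 + s) - s = -s + (-3 + E)/(-5 + s))
q(w) = (7 + w)*(w + (-3 - w² + 5*w)/(-5 + w)) (q(w) = (w + 7)*(w + (-3 + 0 - w² + 5*w)/(-5 + w)) = (7 + w)*(w + (-3 - w² + 5*w)/(-5 + w)))
(q(N(5))*19)*30 = ((3*(-7 - 1*0)/(-5 + 0))*19)*30 = ((3*(-7 + 0)/(-5))*19)*30 = ((3*(-⅕)*(-7))*19)*30 = ((21/5)*19)*30 = (399/5)*30 = 2394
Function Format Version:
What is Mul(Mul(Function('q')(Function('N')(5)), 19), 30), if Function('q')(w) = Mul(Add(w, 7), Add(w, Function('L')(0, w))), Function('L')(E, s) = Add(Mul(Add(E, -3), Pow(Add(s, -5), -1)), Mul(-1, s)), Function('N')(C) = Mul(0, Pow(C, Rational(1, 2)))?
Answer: 2394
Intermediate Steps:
Function('N')(C) = 0
Function('L')(E, s) = Add(Mul(-1, s), Mul(Pow(Add(-5, s), -1), Add(-3, E))) (Function('L')(E, s) = Add(Mul(Add(-3, E), Pow(Add(-5, s), -1)), Mul(-1, s)) = Add(Mul(Pow(Add(-5, s), -1), Add(-3, E)), Mul(-1, s)) = Add(Mul(-1, s), Mul(Pow(Add(-5, s), -1), Add(-3, E))))
Function('q')(w) = Mul(Add(7, w), Add(w, Mul(Pow(Add(-5, w), -1), Add(-3, Mul(-1, Pow(w, 2)), Mul(5, w))))) (Function('q')(w) = Mul(Add(w, 7), Add(w, Mul(Pow(Add(-5, w), -1), Add(-3, 0, Mul(-1, Pow(w, 2)), Mul(5, w))))) = Mul(Add(7, w), Add(w, Mul(Pow(Add(-5, w), -1), Add(-3, Mul(-1, Pow(w, 2)), Mul(5, w))))))
Mul(Mul(Function('q')(Function('N')(5)), 19), 30) = Mul(Mul(Mul(3, Pow(Add(-5, 0), -1), Add(-7, Mul(-1, 0))), 19), 30) = Mul(Mul(Mul(3, Pow(-5, -1), Add(-7, 0)), 19), 30) = Mul(Mul(Mul(3, Rational(-1, 5), -7), 19), 30) = Mul(Mul(Rational(21, 5), 19), 30) = Mul(Rational(399, 5), 30) = 2394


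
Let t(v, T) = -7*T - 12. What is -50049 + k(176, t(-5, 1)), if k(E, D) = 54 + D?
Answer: -50014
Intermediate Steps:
t(v, T) = -12 - 7*T
-50049 + k(176, t(-5, 1)) = -50049 + (54 + (-12 - 7*1)) = -50049 + (54 + (-12 - 7)) = -50049 + (54 - 19) = -50049 + 35 = -50014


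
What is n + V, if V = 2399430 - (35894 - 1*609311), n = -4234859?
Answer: -1262012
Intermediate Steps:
V = 2972847 (V = 2399430 - (35894 - 609311) = 2399430 - 1*(-573417) = 2399430 + 573417 = 2972847)
n + V = -4234859 + 2972847 = -1262012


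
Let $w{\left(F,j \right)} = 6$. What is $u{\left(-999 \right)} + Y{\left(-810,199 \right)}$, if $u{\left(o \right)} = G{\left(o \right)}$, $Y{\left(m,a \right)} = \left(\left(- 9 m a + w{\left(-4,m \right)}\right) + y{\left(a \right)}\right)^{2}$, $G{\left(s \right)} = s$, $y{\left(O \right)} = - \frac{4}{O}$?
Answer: $\frac{83343347968989001}{39601} \approx 2.1046 \cdot 10^{12}$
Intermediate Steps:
$Y{\left(m,a \right)} = \left(6 - \frac{4}{a} - 9 a m\right)^{2}$ ($Y{\left(m,a \right)} = \left(\left(- 9 m a + 6\right) - \frac{4}{a}\right)^{2} = \left(\left(- 9 a m + 6\right) - \frac{4}{a}\right)^{2} = \left(\left(6 - 9 a m\right) - \frac{4}{a}\right)^{2} = \left(6 - \frac{4}{a} - 9 a m\right)^{2}$)
$u{\left(o \right)} = o$
$u{\left(-999 \right)} + Y{\left(-810,199 \right)} = -999 + \frac{\left(4 + 3 \cdot 199 \left(-2 + 3 \cdot 199 \left(-810\right)\right)\right)^{2}}{39601} = -999 + \frac{\left(4 + 3 \cdot 199 \left(-2 - 483570\right)\right)^{2}}{39601} = -999 + \frac{\left(4 + 3 \cdot 199 \left(-483572\right)\right)^{2}}{39601} = -999 + \frac{\left(4 - 288692484\right)^{2}}{39601} = -999 + \frac{\left(-288692480\right)^{2}}{39601} = -999 + \frac{1}{39601} \cdot 83343348008550400 = -999 + \frac{83343348008550400}{39601} = \frac{83343347968989001}{39601}$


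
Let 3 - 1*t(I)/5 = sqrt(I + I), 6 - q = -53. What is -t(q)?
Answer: -15 + 5*sqrt(118) ≈ 39.314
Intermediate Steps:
q = 59 (q = 6 - 1*(-53) = 6 + 53 = 59)
t(I) = 15 - 5*sqrt(2)*sqrt(I) (t(I) = 15 - 5*sqrt(I + I) = 15 - 5*sqrt(2)*sqrt(I))
-t(q) = -(15 - 5*sqrt(2)*sqrt(59)) = -(15 - 5*sqrt(118)) = -15 + 5*sqrt(118)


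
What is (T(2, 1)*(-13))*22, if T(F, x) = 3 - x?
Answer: -572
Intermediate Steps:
(T(2, 1)*(-13))*22 = ((3 - 1*1)*(-13))*22 = ((3 - 1)*(-13))*22 = (2*(-13))*22 = -26*22 = -572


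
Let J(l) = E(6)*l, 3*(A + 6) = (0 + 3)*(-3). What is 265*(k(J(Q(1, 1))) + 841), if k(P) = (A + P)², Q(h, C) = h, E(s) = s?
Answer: 225250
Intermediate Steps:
A = -9 (A = -6 + ((0 + 3)*(-3))/3 = -6 + (3*(-3))/3 = -6 + (⅓)*(-9) = -6 - 3 = -9)
J(l) = 6*l
k(P) = (-9 + P)²
265*(k(J(Q(1, 1))) + 841) = 265*((-9 + 6*1)² + 841) = 265*((-9 + 6)² + 841) = 265*((-3)² + 841) = 265*(9 + 841) = 265*850 = 225250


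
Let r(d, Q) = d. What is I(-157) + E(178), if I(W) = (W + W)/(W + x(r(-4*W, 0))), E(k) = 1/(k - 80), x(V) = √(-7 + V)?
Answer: 606904/294343 + 471*√69/12014 ≈ 2.3876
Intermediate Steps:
E(k) = 1/(-80 + k)
I(W) = 2*W/(W + √(-7 - 4*W)) (I(W) = (W + W)/(W + √(-7 - 4*W)) = (2*W)/(W + √(-7 - 4*W)) = 2*W/(W + √(-7 - 4*W)))
I(-157) + E(178) = 2*(-157)/(-157 + √(-7 - 4*(-157))) + 1/(-80 + 178) = 2*(-157)/(-157 + √(-7 + 628)) + 1/98 = 2*(-157)/(-157 + √621) + 1/98 = 2*(-157)/(-157 + 3*√69) + 1/98 = -314/(-157 + 3*√69) + 1/98 = 1/98 - 314/(-157 + 3*√69)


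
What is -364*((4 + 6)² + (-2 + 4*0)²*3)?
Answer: -40768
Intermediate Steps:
-364*((4 + 6)² + (-2 + 4*0)²*3) = -364*(10² + (-2 + 0)²*3) = -364*(100 + (-2)²*3) = -364*(100 + 4*3) = -364*(100 + 12) = -364*112 = -40768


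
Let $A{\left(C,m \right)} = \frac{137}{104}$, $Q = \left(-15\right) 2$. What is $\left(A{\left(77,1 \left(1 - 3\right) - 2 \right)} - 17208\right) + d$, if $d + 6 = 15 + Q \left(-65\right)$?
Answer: $- \frac{1585759}{104} \approx -15248.0$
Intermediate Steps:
$Q = -30$
$A{\left(C,m \right)} = \frac{137}{104}$ ($A{\left(C,m \right)} = 137 \cdot \frac{1}{104} = \frac{137}{104}$)
$d = 1959$ ($d = -6 + \left(15 - -1950\right) = -6 + \left(15 + 1950\right) = -6 + 1965 = 1959$)
$\left(A{\left(77,1 \left(1 - 3\right) - 2 \right)} - 17208\right) + d = \left(\frac{137}{104} - 17208\right) + 1959 = - \frac{1789495}{104} + 1959 = - \frac{1585759}{104}$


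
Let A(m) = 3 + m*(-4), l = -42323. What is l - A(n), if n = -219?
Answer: -43202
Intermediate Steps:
A(m) = 3 - 4*m
l - A(n) = -42323 - (3 - 4*(-219)) = -42323 - (3 + 876) = -42323 - 1*879 = -42323 - 879 = -43202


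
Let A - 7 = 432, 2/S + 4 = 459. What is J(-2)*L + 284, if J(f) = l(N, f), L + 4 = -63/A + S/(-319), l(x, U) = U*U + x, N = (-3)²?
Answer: 1127987907/4901435 ≈ 230.13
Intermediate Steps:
S = 2/455 (S = 2/(-4 + 459) = 2/455 ≈ 0.0043956)
A = 439 (A = 7 + 432 = 439)
N = 9
l(x, U) = x + U² (l(x, U) = U² + x = x + U²)
L = -264019633/63718655 (L = -4 + (-63/439 + (2/455)/(-319)) = -4 + (-63*1/439 + (2/455)*(-1/319)) = -4 + (-63/439 - 2/145145) = -4 - 9145013/63718655 = -264019633/63718655 ≈ -4.1435)
J(f) = 9 + f²
J(-2)*L + 284 = (9 + (-2)²)*(-264019633/63718655) + 284 = (9 + 4)*(-264019633/63718655) + 284 = 13*(-264019633/63718655) + 284 = -264019633/4901435 + 284 = 1127987907/4901435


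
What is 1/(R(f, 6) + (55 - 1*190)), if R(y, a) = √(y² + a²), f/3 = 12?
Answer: -15/1877 - 2*√37/5631 ≈ -0.010152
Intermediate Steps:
f = 36 (f = 3*12 = 36)
R(y, a) = √(a² + y²)
1/(R(f, 6) + (55 - 1*190)) = 1/(√(6² + 36²) + (55 - 1*190)) = 1/(√(36 + 1296) + (55 - 190)) = 1/(√1332 - 135) = 1/(6*√37 - 135) = 1/(-135 + 6*√37)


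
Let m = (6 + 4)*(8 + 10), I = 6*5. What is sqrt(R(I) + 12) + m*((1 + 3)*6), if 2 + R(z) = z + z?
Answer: 4320 + sqrt(70) ≈ 4328.4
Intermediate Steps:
I = 30
R(z) = -2 + 2*z (R(z) = -2 + (z + z) = -2 + 2*z)
m = 180 (m = 10*18 = 180)
sqrt(R(I) + 12) + m*((1 + 3)*6) = sqrt((-2 + 2*30) + 12) + 180*((1 + 3)*6) = sqrt((-2 + 60) + 12) + 180*(4*6) = sqrt(58 + 12) + 180*24 = sqrt(70) + 4320 = 4320 + sqrt(70)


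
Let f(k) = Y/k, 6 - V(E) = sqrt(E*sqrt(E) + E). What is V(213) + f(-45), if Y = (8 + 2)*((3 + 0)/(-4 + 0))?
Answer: 37/6 - sqrt(213 + 213*sqrt(213)) ≈ -51.467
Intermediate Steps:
V(E) = 6 - sqrt(E + E**(3/2)) (V(E) = 6 - sqrt(E*sqrt(E) + E) = 6 - sqrt(E**(3/2) + E) = 6 - sqrt(E + E**(3/2)))
Y = -15/2 (Y = 10*(3/(-4)) = 10*(3*(-1/4)) = 10*(-3/4) = -15/2 ≈ -7.5000)
f(k) = -15/(2*k)
V(213) + f(-45) = (6 - sqrt(213 + 213**(3/2))) - 15/2/(-45) = (6 - sqrt(213 + 213*sqrt(213))) - 15/2*(-1/45) = (6 - sqrt(213 + 213*sqrt(213))) + 1/6 = 37/6 - sqrt(213 + 213*sqrt(213))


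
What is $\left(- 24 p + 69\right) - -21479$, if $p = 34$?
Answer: $20732$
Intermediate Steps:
$\left(- 24 p + 69\right) - -21479 = \left(\left(-24\right) 34 + 69\right) - -21479 = \left(-816 + 69\right) + 21479 = -747 + 21479 = 20732$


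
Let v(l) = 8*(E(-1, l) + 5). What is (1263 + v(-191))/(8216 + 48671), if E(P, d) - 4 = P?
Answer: 1327/56887 ≈ 0.023327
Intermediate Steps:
E(P, d) = 4 + P
v(l) = 64 (v(l) = 8*((4 - 1) + 5) = 8*(3 + 5) = 8*8 = 64)
(1263 + v(-191))/(8216 + 48671) = (1263 + 64)/(8216 + 48671) = 1327/56887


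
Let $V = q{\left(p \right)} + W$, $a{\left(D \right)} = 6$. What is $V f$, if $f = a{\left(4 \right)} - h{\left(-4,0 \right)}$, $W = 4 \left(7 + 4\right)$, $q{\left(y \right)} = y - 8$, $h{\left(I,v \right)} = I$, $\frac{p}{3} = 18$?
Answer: $900$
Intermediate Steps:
$p = 54$ ($p = 3 \cdot 18 = 54$)
$q{\left(y \right)} = -8 + y$ ($q{\left(y \right)} = y - 8 = -8 + y$)
$W = 44$ ($W = 4 \cdot 11 = 44$)
$V = 90$ ($V = \left(-8 + 54\right) + 44 = 46 + 44 = 90$)
$f = 10$ ($f = 6 - -4 = 6 + 4 = 10$)
$V f = 90 \cdot 10 = 900$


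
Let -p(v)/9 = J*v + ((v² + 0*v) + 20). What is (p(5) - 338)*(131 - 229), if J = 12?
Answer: 125734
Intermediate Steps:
p(v) = -180 - 108*v - 9*v² (p(v) = -9*(12*v + ((v² + 0*v) + 20)) = -9*(12*v + ((v² + 0) + 20)) = -9*(12*v + (v² + 20)) = -9*(12*v + (20 + v²)) = -9*(20 + v² + 12*v) = -180 - 108*v - 9*v²)
(p(5) - 338)*(131 - 229) = ((-180 - 108*5 - 9*5²) - 338)*(131 - 229) = ((-180 - 540 - 9*25) - 338)*(-98) = ((-180 - 540 - 225) - 338)*(-98) = (-945 - 338)*(-98) = -1283*(-98) = 125734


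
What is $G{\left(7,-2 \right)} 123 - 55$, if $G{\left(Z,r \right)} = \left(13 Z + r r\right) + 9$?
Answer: $12737$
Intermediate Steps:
$G{\left(Z,r \right)} = 9 + r^{2} + 13 Z$ ($G{\left(Z,r \right)} = \left(13 Z + r^{2}\right) + 9 = \left(r^{2} + 13 Z\right) + 9 = 9 + r^{2} + 13 Z$)
$G{\left(7,-2 \right)} 123 - 55 = \left(9 + \left(-2\right)^{2} + 13 \cdot 7\right) 123 - 55 = \left(9 + 4 + 91\right) 123 - 55 = 104 \cdot 123 - 55 = 12792 - 55 = 12737$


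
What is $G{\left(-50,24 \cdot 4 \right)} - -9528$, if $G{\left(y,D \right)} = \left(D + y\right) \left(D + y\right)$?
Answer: $11644$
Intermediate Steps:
$G{\left(y,D \right)} = \left(D + y\right)^{2}$
$G{\left(-50,24 \cdot 4 \right)} - -9528 = \left(24 \cdot 4 - 50\right)^{2} - -9528 = \left(96 - 50\right)^{2} + 9528 = 46^{2} + 9528 = 2116 + 9528 = 11644$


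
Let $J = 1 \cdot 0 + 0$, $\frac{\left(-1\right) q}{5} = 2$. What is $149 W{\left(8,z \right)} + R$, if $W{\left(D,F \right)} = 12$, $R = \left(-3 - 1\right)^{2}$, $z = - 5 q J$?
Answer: $1804$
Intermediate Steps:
$q = -10$ ($q = \left(-5\right) 2 = -10$)
$J = 0$ ($J = 0 + 0 = 0$)
$z = 0$ ($z = \left(-5\right) \left(-10\right) 0 = 50 \cdot 0 = 0$)
$R = 16$ ($R = \left(-4\right)^{2} = 16$)
$149 W{\left(8,z \right)} + R = 149 \cdot 12 + 16 = 1788 + 16 = 1804$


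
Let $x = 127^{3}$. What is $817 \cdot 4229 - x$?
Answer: $1406710$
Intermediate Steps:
$x = 2048383$
$817 \cdot 4229 - x = 817 \cdot 4229 - 2048383 = 3455093 - 2048383 = 1406710$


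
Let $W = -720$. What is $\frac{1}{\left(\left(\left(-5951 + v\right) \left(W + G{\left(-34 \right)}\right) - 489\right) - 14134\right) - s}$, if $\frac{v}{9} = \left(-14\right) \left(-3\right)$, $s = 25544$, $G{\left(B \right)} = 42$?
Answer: $\frac{1}{3738327} \approx 2.675 \cdot 10^{-7}$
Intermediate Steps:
$v = 378$ ($v = 9 \left(\left(-14\right) \left(-3\right)\right) = 9 \cdot 42 = 378$)
$\frac{1}{\left(\left(\left(-5951 + v\right) \left(W + G{\left(-34 \right)}\right) - 489\right) - 14134\right) - s} = \frac{1}{\left(\left(\left(-5951 + 378\right) \left(-720 + 42\right) - 489\right) - 14134\right) - 25544} = \frac{1}{\left(\left(\left(-5573\right) \left(-678\right) - 489\right) - 14134\right) - 25544} = \frac{1}{\left(\left(3778494 - 489\right) - 14134\right) - 25544} = \frac{1}{\left(3778005 - 14134\right) - 25544} = \frac{1}{3763871 - 25544} = \frac{1}{3738327}$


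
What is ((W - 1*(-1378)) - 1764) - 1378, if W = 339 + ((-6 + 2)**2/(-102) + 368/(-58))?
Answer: -2117191/1479 ≈ -1431.5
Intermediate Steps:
W = 491765/1479 (W = 339 + ((-4)**2*(-1/102) + 368*(-1/58)) = 339 + (16*(-1/102) - 184/29) = 339 + (-8/51 - 184/29) = 339 - 9616/1479 = 491765/1479 ≈ 332.50)
((W - 1*(-1378)) - 1764) - 1378 = ((491765/1479 - 1*(-1378)) - 1764) - 1378 = ((491765/1479 + 1378) - 1764) - 1378 = (2529827/1479 - 1764) - 1378 = -79129/1479 - 1378 = -2117191/1479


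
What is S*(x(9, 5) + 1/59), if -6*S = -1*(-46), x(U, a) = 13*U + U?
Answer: -171005/177 ≈ -966.13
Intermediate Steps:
x(U, a) = 14*U
S = -23/3 (S = -(-1)*(-46)/6 = -⅙*46 = -23/3 ≈ -7.6667)
S*(x(9, 5) + 1/59) = -23*(14*9 + 1/59)/3 = -23*(126 + 1/59)/3 = -23/3*7435/59 = -171005/177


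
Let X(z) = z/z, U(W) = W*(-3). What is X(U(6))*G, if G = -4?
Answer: -4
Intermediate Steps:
U(W) = -3*W
X(z) = 1
X(U(6))*G = 1*(-4) = -4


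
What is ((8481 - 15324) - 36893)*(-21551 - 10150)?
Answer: 1386474936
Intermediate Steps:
((8481 - 15324) - 36893)*(-21551 - 10150) = (-6843 - 36893)*(-31701) = -43736*(-31701) = 1386474936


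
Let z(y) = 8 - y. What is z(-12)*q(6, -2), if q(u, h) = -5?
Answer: -100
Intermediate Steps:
z(-12)*q(6, -2) = (8 - 1*(-12))*(-5) = (8 + 12)*(-5) = 20*(-5) = -100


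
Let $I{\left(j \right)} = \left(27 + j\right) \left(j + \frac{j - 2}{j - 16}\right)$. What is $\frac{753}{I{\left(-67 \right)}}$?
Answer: $\frac{62499}{219680} \approx 0.2845$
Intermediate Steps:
$I{\left(j \right)} = \left(27 + j\right) \left(j + \frac{-2 + j}{-16 + j}\right)$
$\frac{753}{I{\left(-67 \right)}} = \frac{753}{\frac{1}{-16 - 67} \left(-54 + \left(-67\right)^{3} - -27269 + 12 \left(-67\right)^{2}\right)} = \frac{753}{\frac{1}{-83} \left(-54 - 300763 + 27269 + 12 \cdot 4489\right)} = \frac{753}{\left(- \frac{1}{83}\right) \left(-54 - 300763 + 27269 + 53868\right)} = \frac{753}{\left(- \frac{1}{83}\right) \left(-219680\right)} = \frac{753}{\frac{219680}{83}} = 753 \cdot \frac{83}{219680} = \frac{62499}{219680}$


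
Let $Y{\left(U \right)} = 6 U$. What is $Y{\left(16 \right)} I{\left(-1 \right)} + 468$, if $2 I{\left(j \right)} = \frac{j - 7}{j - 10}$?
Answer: $\frac{5532}{11} \approx 502.91$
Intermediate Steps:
$I{\left(j \right)} = \frac{-7 + j}{2 \left(-10 + j\right)}$ ($I{\left(j \right)} = \frac{\left(j - 7\right) \frac{1}{j - 10}}{2} = \frac{\left(-7 + j\right) \frac{1}{-10 + j}}{2} = \frac{\frac{1}{-10 + j} \left(-7 + j\right)}{2} = \frac{-7 + j}{2 \left(-10 + j\right)}$)
$Y{\left(16 \right)} I{\left(-1 \right)} + 468 = 6 \cdot 16 \frac{-7 - 1}{2 \left(-10 - 1\right)} + 468 = 96 \cdot \frac{1}{2} \frac{1}{-11} \left(-8\right) + 468 = 96 \cdot \frac{1}{2} \left(- \frac{1}{11}\right) \left(-8\right) + 468 = 96 \cdot \frac{4}{11} + 468 = \frac{384}{11} + 468 = \frac{5532}{11}$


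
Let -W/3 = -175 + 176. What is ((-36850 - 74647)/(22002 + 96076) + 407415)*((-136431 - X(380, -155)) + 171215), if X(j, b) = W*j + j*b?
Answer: 2280831867422676/59039 ≈ 3.8633e+10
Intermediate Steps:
W = -3 (W = -3*(-175 + 176) = -3*1 = -3)
X(j, b) = -3*j + b*j (X(j, b) = -3*j + j*b = -3*j + b*j)
((-36850 - 74647)/(22002 + 96076) + 407415)*((-136431 - X(380, -155)) + 171215) = ((-36850 - 74647)/(22002 + 96076) + 407415)*((-136431 - 380*(-3 - 155)) + 171215) = (-111497/118078 + 407415)*((-136431 - 380*(-158)) + 171215) = (-111497*1/118078 + 407415)*((-136431 - 1*(-60040)) + 171215) = (-111497/118078 + 407415)*((-136431 + 60040) + 171215) = 48106636873*(-76391 + 171215)/118078 = (48106636873/118078)*94824 = 2280831867422676/59039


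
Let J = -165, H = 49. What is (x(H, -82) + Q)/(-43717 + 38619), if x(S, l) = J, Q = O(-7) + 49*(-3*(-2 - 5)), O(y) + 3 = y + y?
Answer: -847/5098 ≈ -0.16614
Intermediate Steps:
O(y) = -3 + 2*y (O(y) = -3 + (y + y) = -3 + 2*y)
Q = 1012 (Q = (-3 + 2*(-7)) + 49*(-3*(-2 - 5)) = (-3 - 14) + 49*(-3*(-7)) = -17 + 49*21 = -17 + 1029 = 1012)
x(S, l) = -165
(x(H, -82) + Q)/(-43717 + 38619) = (-165 + 1012)/(-43717 + 38619) = 847/(-5098) = 847*(-1/5098) = -847/5098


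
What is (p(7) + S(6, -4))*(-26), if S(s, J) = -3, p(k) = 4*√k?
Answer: 78 - 104*√7 ≈ -197.16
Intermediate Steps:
(p(7) + S(6, -4))*(-26) = (4*√7 - 3)*(-26) = (-3 + 4*√7)*(-26) = 78 - 104*√7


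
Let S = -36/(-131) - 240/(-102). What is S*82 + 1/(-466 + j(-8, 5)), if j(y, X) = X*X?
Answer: 211617797/982107 ≈ 215.47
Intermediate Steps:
j(y, X) = X**2
S = 5852/2227 (S = -36*(-1/131) - 240*(-1/102) = 36/131 + 40/17 = 5852/2227 ≈ 2.6278)
S*82 + 1/(-466 + j(-8, 5)) = (5852/2227)*82 + 1/(-466 + 5**2) = 479864/2227 + 1/(-466 + 25) = 479864/2227 + 1/(-441) = 479864/2227 - 1/441 = 211617797/982107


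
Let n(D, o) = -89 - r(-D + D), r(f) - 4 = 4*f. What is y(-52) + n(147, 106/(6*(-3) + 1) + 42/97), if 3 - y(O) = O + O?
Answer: 14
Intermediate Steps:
y(O) = 3 - 2*O (y(O) = 3 - (O + O) = 3 - 2*O)
r(f) = 4 + 4*f
n(D, o) = -93 (n(D, o) = -89 - (4 + 4*(-D + D)) = -89 - (4 + 4*0) = -89 - (4 + 0) = -89 - 1*4 = -89 - 4 = -93)
y(-52) + n(147, 106/(6*(-3) + 1) + 42/97) = (3 - 2*(-52)) - 93 = (3 + 104) - 93 = 107 - 93 = 14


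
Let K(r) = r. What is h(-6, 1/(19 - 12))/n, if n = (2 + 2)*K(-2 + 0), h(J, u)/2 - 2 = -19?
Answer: 17/4 ≈ 4.2500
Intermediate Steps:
h(J, u) = -34 (h(J, u) = 4 + 2*(-19) = 4 - 38 = -34)
n = -8 (n = (2 + 2)*(-2 + 0) = 4*(-2) = -8)
h(-6, 1/(19 - 12))/n = -34/(-8) = -34*(-1/8) = 17/4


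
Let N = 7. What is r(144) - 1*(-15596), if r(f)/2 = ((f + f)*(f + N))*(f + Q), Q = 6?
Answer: 13061996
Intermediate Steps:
r(f) = 4*f*(6 + f)*(7 + f) (r(f) = 2*(((f + f)*(f + 7))*(f + 6)) = 2*(((2*f)*(7 + f))*(6 + f)) = 2*((2*f*(7 + f))*(6 + f)) = 2*(2*f*(6 + f)*(7 + f)) = 4*f*(6 + f)*(7 + f))
r(144) - 1*(-15596) = 4*144*(42 + 144² + 13*144) - 1*(-15596) = 4*144*(42 + 20736 + 1872) + 15596 = 4*144*22650 + 15596 = 13046400 + 15596 = 13061996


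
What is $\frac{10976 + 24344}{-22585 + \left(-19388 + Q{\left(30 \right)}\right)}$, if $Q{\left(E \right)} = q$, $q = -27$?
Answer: $- \frac{883}{1050} \approx -0.84095$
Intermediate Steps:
$Q{\left(E \right)} = -27$
$\frac{10976 + 24344}{-22585 + \left(-19388 + Q{\left(30 \right)}\right)} = \frac{10976 + 24344}{-22585 - 19415} = \frac{35320}{-22585 - 19415} = \frac{35320}{-42000} = 35320 \left(- \frac{1}{42000}\right) = - \frac{883}{1050}$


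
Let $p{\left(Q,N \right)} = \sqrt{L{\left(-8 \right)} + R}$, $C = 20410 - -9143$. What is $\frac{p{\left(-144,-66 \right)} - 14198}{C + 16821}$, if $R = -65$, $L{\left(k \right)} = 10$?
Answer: $- \frac{7099}{23187} + \frac{i \sqrt{55}}{46374} \approx -0.30616 + 0.00015992 i$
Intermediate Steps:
$C = 29553$ ($C = 20410 + 9143 = 29553$)
$p{\left(Q,N \right)} = i \sqrt{55}$ ($p{\left(Q,N \right)} = \sqrt{10 - 65} = \sqrt{-55} = i \sqrt{55}$)
$\frac{p{\left(-144,-66 \right)} - 14198}{C + 16821} = \frac{i \sqrt{55} - 14198}{29553 + 16821} = \frac{-14198 + i \sqrt{55}}{46374} = \left(-14198 + i \sqrt{55}\right) \frac{1}{46374} = - \frac{7099}{23187} + \frac{i \sqrt{55}}{46374}$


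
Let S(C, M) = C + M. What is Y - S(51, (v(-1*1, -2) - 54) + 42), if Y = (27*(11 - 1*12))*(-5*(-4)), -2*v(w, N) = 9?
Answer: -1149/2 ≈ -574.50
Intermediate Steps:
v(w, N) = -9/2 (v(w, N) = -½*9 = -9/2)
Y = -540 (Y = (27*(11 - 12))*20 = (27*(-1))*20 = -27*20 = -540)
Y - S(51, (v(-1*1, -2) - 54) + 42) = -540 - (51 + ((-9/2 - 54) + 42)) = -540 - (51 + (-117/2 + 42)) = -540 - (51 - 33/2) = -540 - 1*69/2 = -540 - 69/2 = -1149/2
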